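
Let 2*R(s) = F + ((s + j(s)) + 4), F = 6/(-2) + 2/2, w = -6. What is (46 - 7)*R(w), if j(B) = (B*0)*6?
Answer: -78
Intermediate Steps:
F = -2 (F = 6*(-½) + 2*(½) = -3 + 1 = -2)
j(B) = 0 (j(B) = 0*6 = 0)
R(s) = 1 + s/2 (R(s) = (-2 + ((s + 0) + 4))/2 = (-2 + (s + 4))/2 = (-2 + (4 + s))/2 = (2 + s)/2 = 1 + s/2)
(46 - 7)*R(w) = (46 - 7)*(1 + (½)*(-6)) = 39*(1 - 3) = 39*(-2) = -78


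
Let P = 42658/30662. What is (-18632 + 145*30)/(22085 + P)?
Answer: -109478671/169303232 ≈ -0.64664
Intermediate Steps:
P = 21329/15331 (P = 42658*(1/30662) = 21329/15331 ≈ 1.3912)
(-18632 + 145*30)/(22085 + P) = (-18632 + 145*30)/(22085 + 21329/15331) = (-18632 + 4350)/(338606464/15331) = -14282*15331/338606464 = -109478671/169303232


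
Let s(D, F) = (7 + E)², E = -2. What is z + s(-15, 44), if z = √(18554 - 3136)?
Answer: 25 + √15418 ≈ 149.17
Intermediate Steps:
s(D, F) = 25 (s(D, F) = (7 - 2)² = 5² = 25)
z = √15418 ≈ 124.17
z + s(-15, 44) = √15418 + 25 = 25 + √15418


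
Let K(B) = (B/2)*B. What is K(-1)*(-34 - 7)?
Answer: -41/2 ≈ -20.500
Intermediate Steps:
K(B) = B²/2 (K(B) = (B*(½))*B = (B/2)*B = B²/2)
K(-1)*(-34 - 7) = ((½)*(-1)²)*(-34 - 7) = ((½)*1)*(-41) = (½)*(-41) = -41/2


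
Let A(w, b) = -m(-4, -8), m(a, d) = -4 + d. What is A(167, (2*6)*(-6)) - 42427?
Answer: -42415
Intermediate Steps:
A(w, b) = 12 (A(w, b) = -(-4 - 8) = -1*(-12) = 12)
A(167, (2*6)*(-6)) - 42427 = 12 - 42427 = -42415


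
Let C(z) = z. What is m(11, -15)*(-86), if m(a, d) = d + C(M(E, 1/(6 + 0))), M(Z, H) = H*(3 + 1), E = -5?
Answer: 3698/3 ≈ 1232.7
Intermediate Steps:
M(Z, H) = 4*H (M(Z, H) = H*4 = 4*H)
m(a, d) = ⅔ + d (m(a, d) = d + 4/(6 + 0) = d + 4/6 = d + 4*(⅙) = d + ⅔ = ⅔ + d)
m(11, -15)*(-86) = (⅔ - 15)*(-86) = -43/3*(-86) = 3698/3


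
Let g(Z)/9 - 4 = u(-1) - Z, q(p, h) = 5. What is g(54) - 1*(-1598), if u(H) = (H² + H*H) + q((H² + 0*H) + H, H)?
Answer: 1211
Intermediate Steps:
u(H) = 5 + 2*H² (u(H) = (H² + H*H) + 5 = (H² + H²) + 5 = 2*H² + 5 = 5 + 2*H²)
g(Z) = 99 - 9*Z (g(Z) = 36 + 9*((5 + 2*(-1)²) - Z) = 36 + 9*((5 + 2*1) - Z) = 36 + 9*((5 + 2) - Z) = 36 + 9*(7 - Z) = 36 + (63 - 9*Z) = 99 - 9*Z)
g(54) - 1*(-1598) = (99 - 9*54) - 1*(-1598) = (99 - 486) + 1598 = -387 + 1598 = 1211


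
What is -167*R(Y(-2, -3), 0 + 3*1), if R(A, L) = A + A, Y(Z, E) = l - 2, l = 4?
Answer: -668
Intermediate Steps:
Y(Z, E) = 2 (Y(Z, E) = 4 - 2 = 2)
R(A, L) = 2*A
-167*R(Y(-2, -3), 0 + 3*1) = -334*2 = -167*4 = -668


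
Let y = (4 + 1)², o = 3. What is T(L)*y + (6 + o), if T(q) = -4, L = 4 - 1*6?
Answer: -91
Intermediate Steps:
y = 25 (y = 5² = 25)
L = -2 (L = 4 - 6 = -2)
T(L)*y + (6 + o) = -4*25 + (6 + 3) = -100 + 9 = -91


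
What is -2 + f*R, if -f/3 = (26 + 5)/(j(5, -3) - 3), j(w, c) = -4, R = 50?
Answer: 4636/7 ≈ 662.29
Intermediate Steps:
f = 93/7 (f = -3*(26 + 5)/(-4 - 3) = -93/(-7) = -93*(-1)/7 = -3*(-31/7) = 93/7 ≈ 13.286)
-2 + f*R = -2 + (93/7)*50 = -2 + 4650/7 = 4636/7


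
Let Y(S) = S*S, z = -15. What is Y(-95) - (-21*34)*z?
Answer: -1685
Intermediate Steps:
Y(S) = S**2
Y(-95) - (-21*34)*z = (-95)**2 - (-21*34)*(-15) = 9025 - (-714)*(-15) = 9025 - 1*10710 = 9025 - 10710 = -1685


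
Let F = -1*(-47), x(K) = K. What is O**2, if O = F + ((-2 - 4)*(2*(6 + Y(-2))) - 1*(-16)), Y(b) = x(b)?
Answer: 225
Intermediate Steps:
Y(b) = b
F = 47
O = 15 (O = 47 + ((-2 - 4)*(2*(6 - 2)) - 1*(-16)) = 47 + (-12*4 + 16) = 47 + (-6*8 + 16) = 47 + (-48 + 16) = 47 - 32 = 15)
O**2 = 15**2 = 225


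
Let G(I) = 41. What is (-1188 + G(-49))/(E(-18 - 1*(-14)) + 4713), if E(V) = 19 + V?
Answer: -1147/4728 ≈ -0.24260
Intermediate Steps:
(-1188 + G(-49))/(E(-18 - 1*(-14)) + 4713) = (-1188 + 41)/((19 + (-18 - 1*(-14))) + 4713) = -1147/((19 + (-18 + 14)) + 4713) = -1147/((19 - 4) + 4713) = -1147/(15 + 4713) = -1147/4728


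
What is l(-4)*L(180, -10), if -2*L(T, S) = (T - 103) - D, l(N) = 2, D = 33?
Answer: -44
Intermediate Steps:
L(T, S) = 68 - T/2 (L(T, S) = -((T - 103) - 1*33)/2 = -((-103 + T) - 33)/2 = -(-136 + T)/2 = 68 - T/2)
l(-4)*L(180, -10) = 2*(68 - ½*180) = 2*(68 - 90) = 2*(-22) = -44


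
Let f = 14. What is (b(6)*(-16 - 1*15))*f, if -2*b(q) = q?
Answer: 1302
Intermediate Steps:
b(q) = -q/2
(b(6)*(-16 - 1*15))*f = ((-½*6)*(-16 - 1*15))*14 = -3*(-16 - 15)*14 = -3*(-31)*14 = 93*14 = 1302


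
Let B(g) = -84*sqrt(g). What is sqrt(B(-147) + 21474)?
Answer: sqrt(21474 - 588*I*sqrt(3)) ≈ 146.58 - 3.474*I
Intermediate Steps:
sqrt(B(-147) + 21474) = sqrt(-588*I*sqrt(3) + 21474) = sqrt(21474 - 588*I*sqrt(3))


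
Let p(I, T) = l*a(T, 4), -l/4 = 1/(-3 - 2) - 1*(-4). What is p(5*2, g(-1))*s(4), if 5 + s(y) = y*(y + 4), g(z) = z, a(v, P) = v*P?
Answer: 8208/5 ≈ 1641.6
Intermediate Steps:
a(v, P) = P*v
l = -76/5 (l = -4*(1/(-3 - 2) - 1*(-4)) = -4*(1/(-5) + 4) = -4*(-⅕ + 4) = -4*19/5 = -76/5 ≈ -15.200)
p(I, T) = -304*T/5
s(y) = -5 + y*(4 + y) (s(y) = -5 + y*(y + 4) = -5 + y*(4 + y))
p(5*2, g(-1))*s(4) = (-304/5*(-1))*(-5 + 4² + 4*4) = 304*(-5 + 16 + 16)/5 = (304/5)*27 = 8208/5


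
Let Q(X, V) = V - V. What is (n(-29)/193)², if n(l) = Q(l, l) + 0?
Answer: 0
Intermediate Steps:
Q(X, V) = 0
n(l) = 0 (n(l) = 0 + 0 = 0)
(n(-29)/193)² = (0/193)² = (0*(1/193))² = 0² = 0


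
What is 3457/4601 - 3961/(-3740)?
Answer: 1832573/1012220 ≈ 1.8104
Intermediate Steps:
3457/4601 - 3961/(-3740) = 3457*(1/4601) - 3961*(-1/3740) = 3457/4601 + 233/220 = 1832573/1012220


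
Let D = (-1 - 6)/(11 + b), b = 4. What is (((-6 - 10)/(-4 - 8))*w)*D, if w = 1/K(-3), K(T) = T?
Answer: 28/135 ≈ 0.20741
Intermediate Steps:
w = -⅓ (w = 1/(-3) = -⅓ ≈ -0.33333)
D = -7/15 (D = (-1 - 6)/(11 + 4) = -7/15 ≈ -0.46667)
(((-6 - 10)/(-4 - 8))*w)*D = (((-6 - 10)/(-4 - 8))*(-⅓))*(-7/15) = (-16/(-12)*(-⅓))*(-7/15) = (-16*(-1/12)*(-⅓))*(-7/15) = ((4/3)*(-⅓))*(-7/15) = -4/9*(-7/15) = 28/135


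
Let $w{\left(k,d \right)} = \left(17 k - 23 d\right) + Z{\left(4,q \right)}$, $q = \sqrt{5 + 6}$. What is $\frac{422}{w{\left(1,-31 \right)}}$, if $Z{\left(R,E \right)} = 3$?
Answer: $\frac{422}{733} \approx 0.57572$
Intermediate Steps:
$q = \sqrt{11} \approx 3.3166$
$w{\left(k,d \right)} = 3 - 23 d + 17 k$ ($w{\left(k,d \right)} = \left(17 k - 23 d\right) + 3 = \left(- 23 d + 17 k\right) + 3 = 3 - 23 d + 17 k$)
$\frac{422}{w{\left(1,-31 \right)}} = \frac{422}{3 - -713 + 17 \cdot 1} = \frac{422}{3 + 713 + 17} = \frac{422}{733}$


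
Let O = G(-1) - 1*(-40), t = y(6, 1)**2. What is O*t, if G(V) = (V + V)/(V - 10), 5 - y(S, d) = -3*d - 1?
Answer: 35802/11 ≈ 3254.7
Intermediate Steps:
y(S, d) = 6 + 3*d (y(S, d) = 5 - (-3*d - 1) = 5 - (-1 - 3*d) = 5 + (1 + 3*d) = 6 + 3*d)
G(V) = 2*V/(-10 + V) (G(V) = (2*V)/(-10 + V) = 2*V/(-10 + V))
t = 81 (t = (6 + 3*1)**2 = (6 + 3)**2 = 9**2 = 81)
O = 442/11 (O = 2*(-1)/(-10 - 1) - 1*(-40) = 2*(-1)/(-11) + 40 = 2*(-1)*(-1/11) + 40 = 2/11 + 40 = 442/11 ≈ 40.182)
O*t = (442/11)*81 = 35802/11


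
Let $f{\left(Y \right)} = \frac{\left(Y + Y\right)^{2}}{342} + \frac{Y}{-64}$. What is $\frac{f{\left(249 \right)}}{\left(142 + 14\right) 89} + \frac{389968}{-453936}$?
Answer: $- \frac{42956099609}{53220667136} \approx -0.80713$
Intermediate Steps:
$f{\left(Y \right)} = - \frac{Y}{64} + \frac{2 Y^{2}}{171}$ ($f{\left(Y \right)} = \left(2 Y\right)^{2} \cdot \frac{1}{342} + Y \left(- \frac{1}{64}\right) = 4 Y^{2} \cdot \frac{1}{342} - \frac{Y}{64} = \frac{2 Y^{2}}{171} - \frac{Y}{64} = - \frac{Y}{64} + \frac{2 Y^{2}}{171}$)
$\frac{f{\left(249 \right)}}{\left(142 + 14\right) 89} + \frac{389968}{-453936} = \frac{\frac{1}{10944} \cdot 249 \left(-171 + 128 \cdot 249\right)}{\left(142 + 14\right) 89} + \frac{389968}{-453936} = \frac{\frac{1}{10944} \cdot 249 \left(-171 + 31872\right)}{156 \cdot 89} + 389968 \left(- \frac{1}{453936}\right) = \frac{\frac{1}{10944} \cdot 249 \cdot 31701}{13884} - \frac{24373}{28371} = \frac{877061}{1216} \cdot \frac{1}{13884} - \frac{24373}{28371} = \frac{877061}{16882944} - \frac{24373}{28371} = - \frac{42956099609}{53220667136}$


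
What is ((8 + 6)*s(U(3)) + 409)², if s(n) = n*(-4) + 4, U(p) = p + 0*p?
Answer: 88209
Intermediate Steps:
U(p) = p (U(p) = p + 0 = p)
s(n) = 4 - 4*n (s(n) = -4*n + 4 = 4 - 4*n)
((8 + 6)*s(U(3)) + 409)² = ((8 + 6)*(4 - 4*3) + 409)² = (14*(4 - 12) + 409)² = (14*(-8) + 409)² = (-112 + 409)² = 297² = 88209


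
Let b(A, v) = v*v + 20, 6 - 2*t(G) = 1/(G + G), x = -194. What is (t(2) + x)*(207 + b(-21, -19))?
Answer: -224763/2 ≈ -1.1238e+5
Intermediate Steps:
t(G) = 3 - 1/(4*G) (t(G) = 3 - 1/(2*(G + G)) = 3 - 1/(2*G)/2 = 3 - 1/(4*G))
b(A, v) = 20 + v**2 (b(A, v) = v**2 + 20 = 20 + v**2)
(t(2) + x)*(207 + b(-21, -19)) = ((3 - 1/4/2) - 194)*(207 + (20 + (-19)**2)) = ((3 - 1/4*1/2) - 194)*(207 + (20 + 361)) = ((3 - 1/8) - 194)*(207 + 381) = (23/8 - 194)*588 = -1529/8*588 = -224763/2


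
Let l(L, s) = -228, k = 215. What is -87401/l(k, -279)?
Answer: 87401/228 ≈ 383.34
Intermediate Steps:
-87401/l(k, -279) = -87401/(-228) = -87401*(-1/228) = 87401/228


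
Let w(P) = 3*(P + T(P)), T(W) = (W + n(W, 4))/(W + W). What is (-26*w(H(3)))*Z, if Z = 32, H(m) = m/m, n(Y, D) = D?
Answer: -8736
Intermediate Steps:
T(W) = (4 + W)/(2*W) (T(W) = (W + 4)/(W + W) = (4 + W)/((2*W)) = (4 + W)*(1/(2*W)) = (4 + W)/(2*W))
H(m) = 1
w(P) = 3*P + 3*(4 + P)/(2*P) (w(P) = 3*(P + (4 + P)/(2*P)) = 3*P + 3*(4 + P)/(2*P))
(-26*w(H(3)))*Z = -26*(3/2 + 3*1 + 6/1)*32 = -26*(3/2 + 3 + 6*1)*32 = -26*(3/2 + 3 + 6)*32 = -26*21/2*32 = -273*32 = -8736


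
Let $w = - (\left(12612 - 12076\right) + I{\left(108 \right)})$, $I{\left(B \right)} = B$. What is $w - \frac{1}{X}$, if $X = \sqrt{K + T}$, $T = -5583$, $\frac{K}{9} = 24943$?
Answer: $-644 - \frac{\sqrt{54726}}{109452} \approx -644.0$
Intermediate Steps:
$K = 224487$ ($K = 9 \cdot 24943 = 224487$)
$X = 2 \sqrt{54726}$ ($X = \sqrt{224487 - 5583} = \sqrt{218904} = 2 \sqrt{54726} \approx 467.87$)
$w = -644$ ($w = - (\left(12612 - 12076\right) + 108) = - (536 + 108) = \left(-1\right) 644 = -644$)
$w - \frac{1}{X} = -644 - \frac{1}{2 \sqrt{54726}} = -644 - \frac{\sqrt{54726}}{109452}$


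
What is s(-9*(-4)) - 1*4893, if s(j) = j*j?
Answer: -3597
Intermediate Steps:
s(j) = j²
s(-9*(-4)) - 1*4893 = (-9*(-4))² - 1*4893 = 36² - 4893 = 1296 - 4893 = -3597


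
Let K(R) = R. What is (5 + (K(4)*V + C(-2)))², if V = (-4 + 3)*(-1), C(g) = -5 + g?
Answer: 4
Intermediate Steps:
V = 1 (V = -1*(-1) = 1)
(5 + (K(4)*V + C(-2)))² = (5 + (4*1 + (-5 - 2)))² = (5 + (4 - 7))² = (5 - 3)² = 2² = 4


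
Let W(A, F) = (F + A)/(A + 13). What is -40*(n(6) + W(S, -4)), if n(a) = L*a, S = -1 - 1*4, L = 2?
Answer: -435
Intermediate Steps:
S = -5 (S = -1 - 4 = -5)
W(A, F) = (A + F)/(13 + A)
n(a) = 2*a
-40*(n(6) + W(S, -4)) = -40*(2*6 + (-5 - 4)/(13 - 5)) = -40*(12 - 9/8) = -40*87/8 = -435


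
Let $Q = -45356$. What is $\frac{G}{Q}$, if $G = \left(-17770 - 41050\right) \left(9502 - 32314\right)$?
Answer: $- \frac{19732380}{667} \approx -29584.0$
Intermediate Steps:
$G = 1341801840$ ($G = \left(-58820\right) \left(-22812\right) = 1341801840$)
$\frac{G}{Q} = \frac{1341801840}{-45356} = 1341801840 \left(- \frac{1}{45356}\right) = - \frac{19732380}{667}$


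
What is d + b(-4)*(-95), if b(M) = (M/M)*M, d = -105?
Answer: 275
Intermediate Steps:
b(M) = M (b(M) = 1*M = M)
d + b(-4)*(-95) = -105 - 4*(-95) = -105 + 380 = 275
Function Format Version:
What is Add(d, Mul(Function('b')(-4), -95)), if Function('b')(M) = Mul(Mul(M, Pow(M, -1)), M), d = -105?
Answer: 275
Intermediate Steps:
Function('b')(M) = M (Function('b')(M) = Mul(1, M) = M)
Add(d, Mul(Function('b')(-4), -95)) = Add(-105, Mul(-4, -95)) = Add(-105, 380) = 275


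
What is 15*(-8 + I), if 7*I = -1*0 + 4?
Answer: -780/7 ≈ -111.43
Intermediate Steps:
I = 4/7 (I = (-1*0 + 4)/7 = (0 + 4)/7 = (1/7)*4 = 4/7 ≈ 0.57143)
15*(-8 + I) = 15*(-8 + 4/7) = 15*(-52/7) = -780/7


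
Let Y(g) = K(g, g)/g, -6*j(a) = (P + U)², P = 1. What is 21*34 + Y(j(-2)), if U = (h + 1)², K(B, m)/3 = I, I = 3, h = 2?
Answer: 35673/50 ≈ 713.46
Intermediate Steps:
K(B, m) = 9 (K(B, m) = 3*3 = 9)
U = 9 (U = (2 + 1)² = 3² = 9)
j(a) = -50/3 (j(a) = -(1 + 9)²/6 = -⅙*10² = -⅙*100 = -50/3)
Y(g) = 9/g
21*34 + Y(j(-2)) = 21*34 + 9/(-50/3) = 714 + 9*(-3/50) = 714 - 27/50 = 35673/50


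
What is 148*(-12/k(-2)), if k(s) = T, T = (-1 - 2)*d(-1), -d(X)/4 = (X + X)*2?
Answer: 37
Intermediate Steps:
d(X) = -16*X (d(X) = -4*(X + X)*2 = -4*2*X*2 = -16*X)
T = -48 (T = (-1 - 2)*(-16*(-1)) = -3*16 = -48)
k(s) = -48
148*(-12/k(-2)) = 148*(-12/(-48)) = 148*(-12*(-1)/48) = 148*(-3*(-1/12)) = 148*(¼) = 37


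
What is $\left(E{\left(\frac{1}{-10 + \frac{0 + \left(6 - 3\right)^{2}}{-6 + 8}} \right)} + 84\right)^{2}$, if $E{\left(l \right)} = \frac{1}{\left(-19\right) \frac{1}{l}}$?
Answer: $\frac{308283364}{43681} \approx 7057.6$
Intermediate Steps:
$E{\left(l \right)} = - \frac{l}{19}$
$\left(E{\left(\frac{1}{-10 + \frac{0 + \left(6 - 3\right)^{2}}{-6 + 8}} \right)} + 84\right)^{2} = \left(- \frac{1}{19 \left(-10 + \frac{0 + \left(6 - 3\right)^{2}}{-6 + 8}\right)} + 84\right)^{2} = \left(- \frac{1}{19 \left(-10 + \frac{0 + 3^{2}}{2}\right)} + 84\right)^{2} = \left(- \frac{1}{19 \left(-10 + \left(0 + 9\right) \frac{1}{2}\right)} + 84\right)^{2} = \left(- \frac{1}{19 \left(-10 + 9 \cdot \frac{1}{2}\right)} + 84\right)^{2} = \left(- \frac{1}{19 \left(-10 + \frac{9}{2}\right)} + 84\right)^{2} = \left(- \frac{1}{19 \left(- \frac{11}{2}\right)} + 84\right)^{2} = \left(\left(- \frac{1}{19}\right) \left(- \frac{2}{11}\right) + 84\right)^{2} = \left(\frac{2}{209} + 84\right)^{2} = \left(\frac{17558}{209}\right)^{2} = \frac{308283364}{43681}$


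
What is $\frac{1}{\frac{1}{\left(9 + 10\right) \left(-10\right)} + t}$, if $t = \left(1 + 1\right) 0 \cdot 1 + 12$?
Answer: $\frac{190}{2279} \approx 0.08337$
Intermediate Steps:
$t = 12$ ($t = 2 \cdot 0 + 12 = 0 + 12 = 12$)
$\frac{1}{\frac{1}{\left(9 + 10\right) \left(-10\right)} + t} = \frac{1}{\frac{1}{\left(9 + 10\right) \left(-10\right)} + 12} = \frac{1}{\frac{1}{19 \left(-10\right)} + 12} = \frac{1}{\frac{1}{-190} + 12} = \frac{1}{- \frac{1}{190} + 12} = \frac{1}{\frac{2279}{190}} = \frac{190}{2279}$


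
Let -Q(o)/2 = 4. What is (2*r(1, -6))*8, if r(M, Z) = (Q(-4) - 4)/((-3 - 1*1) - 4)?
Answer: 24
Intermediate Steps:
Q(o) = -8 (Q(o) = -2*4 = -8)
r(M, Z) = 3/2 (r(M, Z) = (-8 - 4)/((-3 - 1*1) - 4) = -12/((-3 - 1) - 4) = -12/(-4 - 4) = -12/(-8) = -12*(-1/8) = 3/2)
(2*r(1, -6))*8 = (2*(3/2))*8 = 3*8 = 24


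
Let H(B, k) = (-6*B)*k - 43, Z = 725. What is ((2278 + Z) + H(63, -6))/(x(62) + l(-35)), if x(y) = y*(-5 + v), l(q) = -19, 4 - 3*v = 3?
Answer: -15684/925 ≈ -16.956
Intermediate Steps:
v = 1/3 (v = 4/3 - 1/3*3 = 4/3 - 1 = 1/3 ≈ 0.33333)
H(B, k) = -43 - 6*B*k (H(B, k) = -6*B*k - 43 = -43 - 6*B*k)
x(y) = -14*y/3 (x(y) = y*(-5 + 1/3) = y*(-14/3) = -14*y/3)
((2278 + Z) + H(63, -6))/(x(62) + l(-35)) = ((2278 + 725) + (-43 - 6*63*(-6)))/(-14/3*62 - 19) = (3003 + (-43 + 2268))/(-868/3 - 19) = (3003 + 2225)/(-925/3) = 5228*(-3/925) = -15684/925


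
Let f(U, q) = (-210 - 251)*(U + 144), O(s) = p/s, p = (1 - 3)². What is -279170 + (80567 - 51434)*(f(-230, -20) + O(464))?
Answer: 133948447901/116 ≈ 1.1547e+9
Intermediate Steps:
p = 4 (p = (-2)² = 4)
O(s) = 4/s
f(U, q) = -66384 - 461*U (f(U, q) = -461*(144 + U) = -66384 - 461*U)
-279170 + (80567 - 51434)*(f(-230, -20) + O(464)) = -279170 + (80567 - 51434)*((-66384 - 461*(-230)) + 4/464) = -279170 + 29133*((-66384 + 106030) + 4*(1/464)) = -279170 + 29133*(39646 + 1/116) = -279170 + 29133*(4598937/116) = -279170 + 133980831621/116 = 133948447901/116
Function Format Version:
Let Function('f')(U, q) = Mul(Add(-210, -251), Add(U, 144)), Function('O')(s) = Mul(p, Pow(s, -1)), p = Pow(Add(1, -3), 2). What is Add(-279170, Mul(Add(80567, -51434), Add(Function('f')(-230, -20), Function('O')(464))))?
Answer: Rational(133948447901, 116) ≈ 1.1547e+9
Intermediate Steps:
p = 4 (p = Pow(-2, 2) = 4)
Function('O')(s) = Mul(4, Pow(s, -1))
Function('f')(U, q) = Add(-66384, Mul(-461, U)) (Function('f')(U, q) = Mul(-461, Add(144, U)) = Add(-66384, Mul(-461, U)))
Add(-279170, Mul(Add(80567, -51434), Add(Function('f')(-230, -20), Function('O')(464)))) = Add(-279170, Mul(Add(80567, -51434), Add(Add(-66384, Mul(-461, -230)), Mul(4, Pow(464, -1))))) = Add(-279170, Mul(29133, Add(Add(-66384, 106030), Mul(4, Rational(1, 464))))) = Add(-279170, Mul(29133, Add(39646, Rational(1, 116)))) = Add(-279170, Mul(29133, Rational(4598937, 116))) = Add(-279170, Rational(133980831621, 116)) = Rational(133948447901, 116)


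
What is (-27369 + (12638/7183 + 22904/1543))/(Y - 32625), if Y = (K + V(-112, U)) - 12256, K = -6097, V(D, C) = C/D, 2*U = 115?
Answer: 67907102210080/126563063201003 ≈ 0.53655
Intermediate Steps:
U = 115/2 (U = (1/2)*115 = 115/2 ≈ 57.500)
Y = -4111187/224 (Y = (-6097 + (115/2)/(-112)) - 12256 = (-6097 + (115/2)*(-1/112)) - 12256 = (-6097 - 115/224) - 12256 = -1365843/224 - 12256 = -4111187/224 ≈ -18354.)
(-27369 + (12638/7183 + 22904/1543))/(Y - 32625) = (-27369 + (12638/7183 + 22904/1543))/(-4111187/224 - 32625) = (-27369 + (12638*(1/7183) + 22904*(1/1543)))/(-11419187/224) = (-27369 + (12638/7183 + 22904/1543))*(-224/11419187) = (-27369 + 184019866/11083369)*(-224/11419187) = -303156706295/11083369*(-224/11419187) = 67907102210080/126563063201003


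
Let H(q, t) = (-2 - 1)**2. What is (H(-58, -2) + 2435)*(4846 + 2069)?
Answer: 16900260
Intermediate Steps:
H(q, t) = 9 (H(q, t) = (-3)**2 = 9)
(H(-58, -2) + 2435)*(4846 + 2069) = (9 + 2435)*(4846 + 2069) = 2444*6915 = 16900260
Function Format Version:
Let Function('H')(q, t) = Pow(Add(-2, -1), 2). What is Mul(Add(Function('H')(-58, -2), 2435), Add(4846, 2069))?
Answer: 16900260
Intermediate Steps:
Function('H')(q, t) = 9 (Function('H')(q, t) = Pow(-3, 2) = 9)
Mul(Add(Function('H')(-58, -2), 2435), Add(4846, 2069)) = Mul(Add(9, 2435), Add(4846, 2069)) = Mul(2444, 6915) = 16900260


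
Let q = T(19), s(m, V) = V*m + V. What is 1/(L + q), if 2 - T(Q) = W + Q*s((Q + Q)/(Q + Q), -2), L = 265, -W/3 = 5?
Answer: 1/358 ≈ 0.0027933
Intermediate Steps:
W = -15 (W = -3*5 = -15)
s(m, V) = V + V*m
T(Q) = 17 + 4*Q (T(Q) = 2 - (-15 + Q*(-2*(1 + (Q + Q)/(Q + Q)))) = 2 - (-15 + Q*(-2*(1 + (2*Q)/((2*Q))))) = 2 - (-15 + Q*(-2*(1 + (2*Q)*(1/(2*Q))))) = 2 - (-15 + Q*(-2*(1 + 1))) = 2 - (-15 + Q*(-2*2)) = 2 - (-15 + Q*(-4)) = 2 - (-15 - 4*Q) = 2 + (15 + 4*Q) = 17 + 4*Q)
q = 93 (q = 17 + 4*19 = 17 + 76 = 93)
1/(L + q) = 1/(265 + 93) = 1/358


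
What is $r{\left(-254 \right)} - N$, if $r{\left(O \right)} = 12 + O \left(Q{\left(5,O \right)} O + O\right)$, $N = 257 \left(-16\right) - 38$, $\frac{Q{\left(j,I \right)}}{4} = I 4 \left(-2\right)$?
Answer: $524454726$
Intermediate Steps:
$Q{\left(j,I \right)} = - 32 I$ ($Q{\left(j,I \right)} = 4 I 4 \left(-2\right) = 4 \cdot 4 I \left(-2\right) = 4 \left(- 8 I\right) = - 32 I$)
$N = -4150$ ($N = -4112 - 38 = -4150$)
$r{\left(O \right)} = 12 + O \left(O - 32 O^{2}\right)$ ($r{\left(O \right)} = 12 + O \left(- 32 O O + O\right) = 12 + O \left(- 32 O^{2} + O\right) = 12 + O \left(O - 32 O^{2}\right)$)
$r{\left(-254 \right)} - N = \left(12 + \left(-254\right)^{2} - 32 \left(-254\right)^{3}\right) - -4150 = \left(12 + 64516 - -524386048\right) + 4150 = \left(12 + 64516 + 524386048\right) + 4150 = 524450576 + 4150 = 524454726$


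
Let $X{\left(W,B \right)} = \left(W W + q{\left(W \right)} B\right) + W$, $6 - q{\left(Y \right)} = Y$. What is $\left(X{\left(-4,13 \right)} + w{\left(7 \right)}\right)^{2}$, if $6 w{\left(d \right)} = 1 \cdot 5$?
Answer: $\frac{734449}{36} \approx 20401.0$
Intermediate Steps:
$w{\left(d \right)} = \frac{5}{6}$ ($w{\left(d \right)} = \frac{1 \cdot 5}{6} = \frac{1}{6} \cdot 5 = \frac{5}{6}$)
$q{\left(Y \right)} = 6 - Y$
$X{\left(W,B \right)} = W + W^{2} + B \left(6 - W\right)$ ($X{\left(W,B \right)} = \left(W W + \left(6 - W\right) B\right) + W = \left(W^{2} + B \left(6 - W\right)\right) + W = W + W^{2} + B \left(6 - W\right)$)
$\left(X{\left(-4,13 \right)} + w{\left(7 \right)}\right)^{2} = \left(\left(-4 + \left(-4\right)^{2} - 13 \left(-6 - 4\right)\right) + \frac{5}{6}\right)^{2} = \left(\left(-4 + 16 - 13 \left(-10\right)\right) + \frac{5}{6}\right)^{2} = \left(\left(-4 + 16 + 130\right) + \frac{5}{6}\right)^{2} = \left(142 + \frac{5}{6}\right)^{2} = \left(\frac{857}{6}\right)^{2} = \frac{734449}{36}$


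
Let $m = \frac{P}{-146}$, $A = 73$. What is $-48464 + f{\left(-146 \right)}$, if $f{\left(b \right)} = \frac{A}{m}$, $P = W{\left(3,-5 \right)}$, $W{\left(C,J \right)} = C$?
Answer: $- \frac{156050}{3} \approx -52017.0$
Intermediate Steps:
$P = 3$
$m = - \frac{3}{146}$ ($m = \frac{3}{-146} = 3 \left(- \frac{1}{146}\right) = - \frac{3}{146} \approx -0.020548$)
$f{\left(b \right)} = - \frac{10658}{3}$ ($f{\left(b \right)} = \frac{73}{- \frac{3}{146}} = 73 \left(- \frac{146}{3}\right) = - \frac{10658}{3}$)
$-48464 + f{\left(-146 \right)} = -48464 - \frac{10658}{3} = - \frac{156050}{3}$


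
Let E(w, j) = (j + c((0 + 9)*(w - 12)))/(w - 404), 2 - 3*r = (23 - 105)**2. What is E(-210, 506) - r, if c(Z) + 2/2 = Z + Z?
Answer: 4137781/1842 ≈ 2246.4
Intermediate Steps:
c(Z) = -1 + 2*Z (c(Z) = -1 + (Z + Z) = -1 + 2*Z)
r = -6722/3 (r = 2/3 - (23 - 105)**2/3 = 2/3 - 1/3*(-82)**2 = 2/3 - 1/3*6724 = 2/3 - 6724/3 = -6722/3 ≈ -2240.7)
E(w, j) = (-217 + j + 18*w)/(-404 + w) (E(w, j) = (j + (-1 + 2*((0 + 9)*(w - 12))))/(w - 404) = (j + (-1 + 2*(9*(-12 + w))))/(-404 + w) = (j + (-1 + 2*(-108 + 9*w)))/(-404 + w) = (j + (-1 + (-216 + 18*w)))/(-404 + w) = (j + (-217 + 18*w))/(-404 + w) = (-217 + j + 18*w)/(-404 + w))
E(-210, 506) - r = (-217 + 506 + 18*(-210))/(-404 - 210) - 1*(-6722/3) = (-217 + 506 - 3780)/(-614) + 6722/3 = -1/614*(-3491) + 6722/3 = 3491/614 + 6722/3 = 4137781/1842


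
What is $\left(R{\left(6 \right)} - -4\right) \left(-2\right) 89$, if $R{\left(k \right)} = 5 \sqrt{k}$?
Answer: $-712 - 890 \sqrt{6} \approx -2892.0$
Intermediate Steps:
$\left(R{\left(6 \right)} - -4\right) \left(-2\right) 89 = \left(5 \sqrt{6} - -4\right) \left(-2\right) 89 = \left(5 \sqrt{6} + 4\right) \left(-2\right) 89 = \left(4 + 5 \sqrt{6}\right) \left(-2\right) 89 = \left(-8 - 10 \sqrt{6}\right) 89 = -712 - 890 \sqrt{6}$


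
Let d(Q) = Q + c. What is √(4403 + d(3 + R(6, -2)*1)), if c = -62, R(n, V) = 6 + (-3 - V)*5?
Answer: √4345 ≈ 65.917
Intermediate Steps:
R(n, V) = -9 - 5*V (R(n, V) = 6 + (-15 - 5*V) = -9 - 5*V)
d(Q) = -62 + Q (d(Q) = Q - 62 = -62 + Q)
√(4403 + d(3 + R(6, -2)*1)) = √(4403 + (-62 + (3 + (-9 - 5*(-2))*1))) = √(4403 + (-62 + (3 + (-9 + 10)*1))) = √(4403 + (-62 + (3 + 1*1))) = √(4403 + (-62 + (3 + 1))) = √(4403 + (-62 + 4)) = √(4403 - 58) = √4345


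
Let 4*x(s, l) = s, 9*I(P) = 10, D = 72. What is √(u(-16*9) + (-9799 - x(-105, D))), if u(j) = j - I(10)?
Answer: 73*I*√67/6 ≈ 99.589*I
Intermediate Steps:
I(P) = 10/9 (I(P) = (⅑)*10 = 10/9)
u(j) = -10/9 + j (u(j) = j - 1*10/9 = j - 10/9 = -10/9 + j)
x(s, l) = s/4
√(u(-16*9) + (-9799 - x(-105, D))) = √((-10/9 - 16*9) + (-9799 - (-105)/4)) = √((-10/9 - 144) + (-9799 - 1*(-105/4))) = √(-1306/9 + (-9799 + 105/4)) = √(-1306/9 - 39091/4) = √(-357043/36) = 73*I*√67/6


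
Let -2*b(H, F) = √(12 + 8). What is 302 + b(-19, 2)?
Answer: 302 - √5 ≈ 299.76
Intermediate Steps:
b(H, F) = -√5 (b(H, F) = -√(12 + 8)/2 = -√5)
302 + b(-19, 2) = 302 - √5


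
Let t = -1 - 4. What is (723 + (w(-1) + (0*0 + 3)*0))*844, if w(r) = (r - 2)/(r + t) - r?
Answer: 611478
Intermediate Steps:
t = -5
w(r) = -r + (-2 + r)/(-5 + r) (w(r) = (r - 2)/(r - 5) - r = (-2 + r)/(-5 + r) - r = -r + (-2 + r)/(-5 + r))
(723 + (w(-1) + (0*0 + 3)*0))*844 = (723 + ((-2 - 1*(-1)² + 6*(-1))/(-5 - 1) + (0*0 + 3)*0))*844 = (723 + ((-2 - 1*1 - 6)/(-6) + (0 + 3)*0))*844 = (723 + (-(-2 - 1 - 6)/6 + 3*0))*844 = (723 + (-⅙*(-9) + 0))*844 = (723 + (3/2 + 0))*844 = (723 + 3/2)*844 = (1449/2)*844 = 611478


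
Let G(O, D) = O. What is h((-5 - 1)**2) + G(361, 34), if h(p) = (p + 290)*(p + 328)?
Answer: 119025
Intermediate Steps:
h(p) = (290 + p)*(328 + p)
h((-5 - 1)**2) + G(361, 34) = (95120 + ((-5 - 1)**2)**2 + 618*(-5 - 1)**2) + 361 = (95120 + ((-6)**2)**2 + 618*(-6)**2) + 361 = (95120 + 36**2 + 618*36) + 361 = (95120 + 1296 + 22248) + 361 = 118664 + 361 = 119025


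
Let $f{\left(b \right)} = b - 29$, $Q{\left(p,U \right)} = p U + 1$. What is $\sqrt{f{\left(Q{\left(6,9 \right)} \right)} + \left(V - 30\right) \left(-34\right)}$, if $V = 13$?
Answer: $2 \sqrt{151} \approx 24.576$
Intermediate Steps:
$Q{\left(p,U \right)} = 1 + U p$ ($Q{\left(p,U \right)} = U p + 1 = 1 + U p$)
$f{\left(b \right)} = -29 + b$ ($f{\left(b \right)} = b - 29 = -29 + b$)
$\sqrt{f{\left(Q{\left(6,9 \right)} \right)} + \left(V - 30\right) \left(-34\right)} = \sqrt{\left(-29 + \left(1 + 9 \cdot 6\right)\right) + \left(13 - 30\right) \left(-34\right)} = \sqrt{\left(-29 + \left(1 + 54\right)\right) - -578} = \sqrt{\left(-29 + 55\right) + 578} = \sqrt{26 + 578} = \sqrt{604} = 2 \sqrt{151}$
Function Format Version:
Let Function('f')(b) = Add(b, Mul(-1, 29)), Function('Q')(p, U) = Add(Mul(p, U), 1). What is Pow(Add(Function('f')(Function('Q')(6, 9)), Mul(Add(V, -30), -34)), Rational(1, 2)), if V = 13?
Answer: Mul(2, Pow(151, Rational(1, 2))) ≈ 24.576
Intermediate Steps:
Function('Q')(p, U) = Add(1, Mul(U, p)) (Function('Q')(p, U) = Add(Mul(U, p), 1) = Add(1, Mul(U, p)))
Function('f')(b) = Add(-29, b) (Function('f')(b) = Add(b, -29) = Add(-29, b))
Pow(Add(Function('f')(Function('Q')(6, 9)), Mul(Add(V, -30), -34)), Rational(1, 2)) = Pow(Add(Add(-29, Add(1, Mul(9, 6))), Mul(Add(13, -30), -34)), Rational(1, 2)) = Pow(Add(Add(-29, Add(1, 54)), Mul(-17, -34)), Rational(1, 2)) = Pow(Add(Add(-29, 55), 578), Rational(1, 2)) = Pow(Add(26, 578), Rational(1, 2)) = Pow(604, Rational(1, 2)) = Mul(2, Pow(151, Rational(1, 2)))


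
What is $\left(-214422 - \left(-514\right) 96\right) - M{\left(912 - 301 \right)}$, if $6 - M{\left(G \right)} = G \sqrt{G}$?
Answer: $-165084 + 611 \sqrt{611} \approx -1.4998 \cdot 10^{5}$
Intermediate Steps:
$M{\left(G \right)} = 6 - G^{\frac{3}{2}}$ ($M{\left(G \right)} = 6 - G \sqrt{G} = 6 - G^{\frac{3}{2}}$)
$\left(-214422 - \left(-514\right) 96\right) - M{\left(912 - 301 \right)} = \left(-214422 - \left(-514\right) 96\right) - \left(6 - \left(912 - 301\right)^{\frac{3}{2}}\right) = \left(-214422 - -49344\right) - \left(6 - \left(912 - 301\right)^{\frac{3}{2}}\right) = \left(-214422 + 49344\right) - \left(6 - 611^{\frac{3}{2}}\right) = -165078 - \left(6 - 611 \sqrt{611}\right) = -165084 + 611 \sqrt{611}$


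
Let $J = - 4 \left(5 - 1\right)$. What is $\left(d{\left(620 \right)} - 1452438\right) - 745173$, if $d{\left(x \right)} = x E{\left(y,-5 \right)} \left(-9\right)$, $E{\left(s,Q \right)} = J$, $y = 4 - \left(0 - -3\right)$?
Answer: $-2108331$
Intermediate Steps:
$y = 1$ ($y = 4 - \left(0 + 3\right) = 4 - 3 = 1$)
$J = -16$ ($J = \left(-4\right) 4 = -16$)
$E{\left(s,Q \right)} = -16$
$d{\left(x \right)} = 144 x$ ($d{\left(x \right)} = x \left(-16\right) \left(-9\right) = - 16 x \left(-9\right) = 144 x$)
$\left(d{\left(620 \right)} - 1452438\right) - 745173 = \left(144 \cdot 620 - 1452438\right) - 745173 = \left(89280 - 1452438\right) - 745173 = -1363158 - 745173 = -2108331$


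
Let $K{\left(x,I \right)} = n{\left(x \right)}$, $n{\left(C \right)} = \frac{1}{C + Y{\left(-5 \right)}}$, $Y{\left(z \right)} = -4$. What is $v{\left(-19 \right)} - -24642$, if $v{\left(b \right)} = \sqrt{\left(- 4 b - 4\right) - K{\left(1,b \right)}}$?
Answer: $24642 + \frac{\sqrt{651}}{3} \approx 24651.0$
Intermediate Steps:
$n{\left(C \right)} = \frac{1}{-4 + C}$ ($n{\left(C \right)} = \frac{1}{C - 4} = \frac{1}{-4 + C}$)
$K{\left(x,I \right)} = \frac{1}{-4 + x}$
$v{\left(b \right)} = \sqrt{- \frac{11}{3} - 4 b}$ ($v{\left(b \right)} = \sqrt{\left(- 4 b - 4\right) - \frac{1}{-4 + 1}} = \sqrt{\left(-4 - 4 b\right) - \frac{1}{-3}} = \sqrt{\left(-4 - 4 b\right) - - \frac{1}{3}} = \sqrt{\left(-4 - 4 b\right) + \frac{1}{3}} = \sqrt{- \frac{11}{3} - 4 b}$)
$v{\left(-19 \right)} - -24642 = \frac{\sqrt{-33 - -684}}{3} - -24642 = \frac{\sqrt{-33 + 684}}{3} + 24642 = \frac{\sqrt{651}}{3} + 24642 = 24642 + \frac{\sqrt{651}}{3}$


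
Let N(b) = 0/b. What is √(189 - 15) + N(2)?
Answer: √174 ≈ 13.191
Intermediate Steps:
N(b) = 0
√(189 - 15) + N(2) = √(189 - 15) + 0 = √174 + 0 = √174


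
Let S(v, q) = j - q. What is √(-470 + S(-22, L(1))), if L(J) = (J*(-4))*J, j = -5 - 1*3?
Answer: I*√474 ≈ 21.772*I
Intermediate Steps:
j = -8 (j = -5 - 3 = -8)
L(J) = -4*J² (L(J) = (-4*J)*J = -4*J²)
S(v, q) = -8 - q
√(-470 + S(-22, L(1))) = √(-470 + (-8 - (-4)*1²)) = √(-470 + (-8 - (-4))) = √(-470 + (-8 - 1*(-4))) = √(-470 + (-8 + 4)) = √(-470 - 4) = √(-474) = I*√474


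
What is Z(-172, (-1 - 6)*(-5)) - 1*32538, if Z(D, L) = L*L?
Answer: -31313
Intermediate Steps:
Z(D, L) = L²
Z(-172, (-1 - 6)*(-5)) - 1*32538 = ((-1 - 6)*(-5))² - 1*32538 = (-7*(-5))² - 32538 = 35² - 32538 = 1225 - 32538 = -31313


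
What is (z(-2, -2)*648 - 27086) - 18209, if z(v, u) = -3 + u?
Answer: -48535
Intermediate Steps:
(z(-2, -2)*648 - 27086) - 18209 = ((-3 - 2)*648 - 27086) - 18209 = (-5*648 - 27086) - 18209 = (-3240 - 27086) - 18209 = -30326 - 18209 = -48535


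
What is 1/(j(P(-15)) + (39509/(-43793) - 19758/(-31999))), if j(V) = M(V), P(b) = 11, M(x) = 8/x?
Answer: 1401332207/620164299 ≈ 2.2596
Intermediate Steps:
j(V) = 8/V
1/(j(P(-15)) + (39509/(-43793) - 19758/(-31999))) = 1/(8/11 + (39509/(-43793) - 19758/(-31999))) = 1/(8*(1/11) + (39509*(-1/43793) - 19758*(-1/31999))) = 1/(8/11 + (-39509/43793 + 19758/31999)) = 1/(8/11 - 398986397/1401332207) = 1/(620164299/1401332207) = 1401332207/620164299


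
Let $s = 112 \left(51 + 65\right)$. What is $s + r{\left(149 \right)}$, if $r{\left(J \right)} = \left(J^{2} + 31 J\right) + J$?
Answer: $39961$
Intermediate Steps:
$r{\left(J \right)} = J^{2} + 32 J$
$s = 12992$ ($s = 112 \cdot 116 = 12992$)
$s + r{\left(149 \right)} = 12992 + 149 \left(32 + 149\right) = 12992 + 149 \cdot 181 = 12992 + 26969 = 39961$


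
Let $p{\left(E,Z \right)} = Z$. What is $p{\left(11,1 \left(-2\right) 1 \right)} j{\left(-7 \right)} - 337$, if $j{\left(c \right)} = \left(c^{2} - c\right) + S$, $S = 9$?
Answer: $-467$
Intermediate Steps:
$j{\left(c \right)} = 9 + c^{2} - c$ ($j{\left(c \right)} = \left(c^{2} - c\right) + 9 = 9 + c^{2} - c$)
$p{\left(11,1 \left(-2\right) 1 \right)} j{\left(-7 \right)} - 337 = 1 \left(-2\right) 1 \left(9 + \left(-7\right)^{2} - -7\right) - 337 = \left(-2\right) 1 \left(9 + 49 + 7\right) - 337 = \left(-2\right) 65 - 337 = -130 - 337 = -467$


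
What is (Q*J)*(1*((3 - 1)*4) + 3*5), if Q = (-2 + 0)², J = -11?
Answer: -1012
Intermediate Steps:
Q = 4 (Q = (-2)² = 4)
(Q*J)*(1*((3 - 1)*4) + 3*5) = (4*(-11))*(1*((3 - 1)*4) + 3*5) = -44*(1*(2*4) + 15) = -44*(1*8 + 15) = -44*(8 + 15) = -44*23 = -1012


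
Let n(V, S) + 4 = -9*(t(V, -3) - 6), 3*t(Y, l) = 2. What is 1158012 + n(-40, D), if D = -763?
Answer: 1158056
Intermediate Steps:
t(Y, l) = ⅔ (t(Y, l) = (⅓)*2 = ⅔)
n(V, S) = 44 (n(V, S) = -4 - 9*(⅔ - 6) = -4 - 9*(-16/3) = -4 + 48 = 44)
1158012 + n(-40, D) = 1158012 + 44 = 1158056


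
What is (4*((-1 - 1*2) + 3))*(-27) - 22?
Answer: -22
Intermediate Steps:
(4*((-1 - 1*2) + 3))*(-27) - 22 = (4*((-1 - 2) + 3))*(-27) - 22 = (4*(-3 + 3))*(-27) - 22 = (4*0)*(-27) - 22 = 0*(-27) - 22 = 0 - 22 = -22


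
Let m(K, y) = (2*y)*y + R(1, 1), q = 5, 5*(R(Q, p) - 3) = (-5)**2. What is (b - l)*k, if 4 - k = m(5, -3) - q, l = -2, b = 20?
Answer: -374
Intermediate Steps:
R(Q, p) = 8 (R(Q, p) = 3 + (1/5)*(-5)**2 = 3 + (1/5)*25 = 3 + 5 = 8)
m(K, y) = 8 + 2*y**2 (m(K, y) = (2*y)*y + 8 = 2*y**2 + 8 = 8 + 2*y**2)
k = -17 (k = 4 - ((8 + 2*(-3)**2) - 5) = 4 - ((8 + 2*9) - 1*5) = 4 - ((8 + 18) - 5) = 4 - (26 - 5) = 4 - 1*21 = 4 - 21 = -17)
(b - l)*k = (20 - 1*(-2))*(-17) = (20 + 2)*(-17) = 22*(-17) = -374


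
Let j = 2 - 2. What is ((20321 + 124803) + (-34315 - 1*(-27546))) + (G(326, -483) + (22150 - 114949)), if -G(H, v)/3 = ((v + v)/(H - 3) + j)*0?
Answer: 45556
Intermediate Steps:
j = 0
G(H, v) = 0 (G(H, v) = -3*((v + v)/(H - 3) + 0)*0 = -3*((2*v)/(-3 + H) + 0)*0 = -3*(2*v/(-3 + H) + 0)*0 = -3*2*v/(-3 + H)*0 = -3*0 = 0)
((20321 + 124803) + (-34315 - 1*(-27546))) + (G(326, -483) + (22150 - 114949)) = ((20321 + 124803) + (-34315 - 1*(-27546))) + (0 + (22150 - 114949)) = (145124 + (-34315 + 27546)) + (0 - 92799) = (145124 - 6769) - 92799 = 138355 - 92799 = 45556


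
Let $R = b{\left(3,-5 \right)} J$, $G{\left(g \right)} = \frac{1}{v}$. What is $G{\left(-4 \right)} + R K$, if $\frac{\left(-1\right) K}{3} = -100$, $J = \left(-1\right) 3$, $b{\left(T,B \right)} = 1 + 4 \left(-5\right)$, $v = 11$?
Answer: $\frac{188101}{11} \approx 17100.0$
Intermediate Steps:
$b{\left(T,B \right)} = -19$ ($b{\left(T,B \right)} = 1 - 20 = -19$)
$J = -3$
$G{\left(g \right)} = \frac{1}{11}$
$K = 300$ ($K = \left(-3\right) \left(-100\right) = 300$)
$R = 57$ ($R = \left(-19\right) \left(-3\right) = 57$)
$G{\left(-4 \right)} + R K = \frac{1}{11} + 57 \cdot 300 = \frac{1}{11} + 17100 = \frac{188101}{11}$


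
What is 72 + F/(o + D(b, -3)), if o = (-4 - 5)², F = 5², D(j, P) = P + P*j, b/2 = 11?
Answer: 889/12 ≈ 74.083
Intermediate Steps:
b = 22 (b = 2*11 = 22)
F = 25
o = 81 (o = (-9)² = 81)
72 + F/(o + D(b, -3)) = 72 + 25/(81 - 3*(1 + 22)) = 72 + 25/(81 - 3*23) = 72 + 25/(81 - 69) = 72 + 25/12 = 889/12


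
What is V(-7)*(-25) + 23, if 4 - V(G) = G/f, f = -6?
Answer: -287/6 ≈ -47.833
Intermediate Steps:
V(G) = 4 + G/6 (V(G) = 4 - G/(-6) = 4 - G*(-1)/6 = 4 - (-1)*G/6 = 4 + G/6)
V(-7)*(-25) + 23 = (4 + (⅙)*(-7))*(-25) + 23 = (4 - 7/6)*(-25) + 23 = (17/6)*(-25) + 23 = -425/6 + 23 = -287/6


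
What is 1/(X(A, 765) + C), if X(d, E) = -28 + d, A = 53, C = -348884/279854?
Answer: 139927/3323733 ≈ 0.042099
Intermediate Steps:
C = -174442/139927 (C = -348884*1/279854 = -174442/139927 ≈ -1.2467)
1/(X(A, 765) + C) = 1/((-28 + 53) - 174442/139927) = 1/(25 - 174442/139927) = 1/(3323733/139927) = 139927/3323733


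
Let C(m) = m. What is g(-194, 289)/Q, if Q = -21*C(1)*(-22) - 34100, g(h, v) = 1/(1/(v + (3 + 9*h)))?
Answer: 727/16819 ≈ 0.043225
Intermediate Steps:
g(h, v) = 3 + v + 9*h (g(h, v) = 1/(1/(3 + v + 9*h)) = 3 + v + 9*h)
Q = -33638 (Q = -21*1*(-22) - 34100 = -21*(-22) - 34100 = 462 - 34100 = -33638)
g(-194, 289)/Q = (3 + 289 + 9*(-194))/(-33638) = (3 + 289 - 1746)*(-1/33638) = -1454*(-1/33638) = 727/16819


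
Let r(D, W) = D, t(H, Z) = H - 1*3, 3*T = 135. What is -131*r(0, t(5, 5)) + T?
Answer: 45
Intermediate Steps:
T = 45 (T = (⅓)*135 = 45)
t(H, Z) = -3 + H (t(H, Z) = H - 3 = -3 + H)
-131*r(0, t(5, 5)) + T = -131*0 + 45 = 0 + 45 = 45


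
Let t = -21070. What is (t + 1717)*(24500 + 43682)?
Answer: -1319526246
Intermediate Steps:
(t + 1717)*(24500 + 43682) = (-21070 + 1717)*(24500 + 43682) = -19353*68182 = -1319526246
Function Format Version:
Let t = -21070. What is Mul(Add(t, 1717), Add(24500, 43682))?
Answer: -1319526246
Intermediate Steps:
Mul(Add(t, 1717), Add(24500, 43682)) = Mul(Add(-21070, 1717), Add(24500, 43682)) = Mul(-19353, 68182) = -1319526246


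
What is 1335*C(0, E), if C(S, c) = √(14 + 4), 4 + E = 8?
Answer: 4005*√2 ≈ 5663.9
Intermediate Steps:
E = 4 (E = -4 + 8 = 4)
C(S, c) = 3*√2 (C(S, c) = √18 = 3*√2)
1335*C(0, E) = 1335*(3*√2) = 4005*√2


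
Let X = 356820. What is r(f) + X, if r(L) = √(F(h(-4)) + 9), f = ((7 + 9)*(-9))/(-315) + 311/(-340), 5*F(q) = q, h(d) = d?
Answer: 356820 + √205/5 ≈ 3.5682e+5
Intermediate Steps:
F(q) = q/5
f = -1089/2380 (f = (16*(-9))*(-1/315) + 311*(-1/340) = -144*(-1/315) - 311/340 = 16/35 - 311/340 = -1089/2380 ≈ -0.45756)
r(L) = √205/5 (r(L) = √((⅕)*(-4) + 9) = √(-⅘ + 9) = √(41/5) = √205/5)
r(f) + X = √205/5 + 356820 = 356820 + √205/5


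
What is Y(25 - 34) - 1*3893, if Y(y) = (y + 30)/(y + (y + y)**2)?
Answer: -58394/15 ≈ -3892.9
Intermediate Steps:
Y(y) = (30 + y)/(y + 4*y**2) (Y(y) = (30 + y)/(y + (2*y)**2) = (30 + y)/(y + 4*y**2))
Y(25 - 34) - 1*3893 = (30 + (25 - 34))/((25 - 34)*(1 + 4*(25 - 34))) - 1*3893 = (30 - 9)/((-9)*(1 + 4*(-9))) - 3893 = -1/9*21/(1 - 36) - 3893 = -1/9*21/(-35) - 3893 = -1/9*(-1/35)*21 - 3893 = 1/15 - 3893 = -58394/15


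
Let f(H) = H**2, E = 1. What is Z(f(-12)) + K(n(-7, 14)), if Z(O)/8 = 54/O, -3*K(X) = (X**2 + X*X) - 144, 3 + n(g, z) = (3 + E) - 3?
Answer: 145/3 ≈ 48.333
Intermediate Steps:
n(g, z) = -2 (n(g, z) = -3 + ((3 + 1) - 3) = -3 + (4 - 3) = -3 + 1 = -2)
K(X) = 48 - 2*X**2/3 (K(X) = -((X**2 + X*X) - 144)/3 = -((X**2 + X**2) - 144)/3 = -(2*X**2 - 144)/3 = -(-144 + 2*X**2)/3 = 48 - 2*X**2/3)
Z(O) = 432/O (Z(O) = 8*(54/O) = 432/O)
Z(f(-12)) + K(n(-7, 14)) = 432/((-12)**2) + (48 - 2/3*(-2)**2) = 432/144 + (48 - 2/3*4) = 432*(1/144) + (48 - 8/3) = 3 + 136/3 = 145/3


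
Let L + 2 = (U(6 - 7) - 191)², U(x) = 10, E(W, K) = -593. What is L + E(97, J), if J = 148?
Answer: 32166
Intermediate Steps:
L = 32759 (L = -2 + (10 - 191)² = -2 + (-181)² = -2 + 32761 = 32759)
L + E(97, J) = 32759 - 593 = 32166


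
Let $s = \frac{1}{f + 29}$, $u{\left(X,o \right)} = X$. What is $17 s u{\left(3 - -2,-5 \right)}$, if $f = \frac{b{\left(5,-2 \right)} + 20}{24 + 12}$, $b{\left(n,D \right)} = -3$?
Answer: $\frac{3060}{1061} \approx 2.8841$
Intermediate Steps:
$f = \frac{17}{36}$ ($f = \frac{-3 + 20}{24 + 12} = \frac{17}{36} \approx 0.47222$)
$s = \frac{36}{1061}$ ($s = \frac{1}{\frac{17}{36} + 29} = \frac{1}{\frac{1061}{36}} = \frac{36}{1061} \approx 0.03393$)
$17 s u{\left(3 - -2,-5 \right)} = 17 \cdot \frac{36}{1061} \left(3 - -2\right) = \frac{612 \left(3 + 2\right)}{1061} = \frac{612}{1061} \cdot 5 = \frac{3060}{1061}$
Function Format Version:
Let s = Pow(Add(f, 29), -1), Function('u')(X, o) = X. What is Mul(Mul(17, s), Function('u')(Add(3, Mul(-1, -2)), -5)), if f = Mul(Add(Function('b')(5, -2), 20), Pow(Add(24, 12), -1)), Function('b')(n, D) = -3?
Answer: Rational(3060, 1061) ≈ 2.8841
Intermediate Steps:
f = Rational(17, 36) (f = Mul(Add(-3, 20), Pow(Add(24, 12), -1)) = Mul(17, Pow(36, -1)) = Mul(17, Rational(1, 36)) = Rational(17, 36) ≈ 0.47222)
s = Rational(36, 1061) (s = Pow(Add(Rational(17, 36), 29), -1) = Pow(Rational(1061, 36), -1) = Rational(36, 1061) ≈ 0.033930)
Mul(Mul(17, s), Function('u')(Add(3, Mul(-1, -2)), -5)) = Mul(Mul(17, Rational(36, 1061)), Add(3, Mul(-1, -2))) = Mul(Rational(612, 1061), Add(3, 2)) = Mul(Rational(612, 1061), 5) = Rational(3060, 1061)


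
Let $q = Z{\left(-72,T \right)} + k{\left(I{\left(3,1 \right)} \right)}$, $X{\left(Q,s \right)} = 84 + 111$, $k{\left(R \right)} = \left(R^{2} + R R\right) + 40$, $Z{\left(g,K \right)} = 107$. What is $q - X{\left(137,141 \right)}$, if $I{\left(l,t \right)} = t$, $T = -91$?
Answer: $-46$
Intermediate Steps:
$k{\left(R \right)} = 40 + 2 R^{2}$ ($k{\left(R \right)} = \left(R^{2} + R^{2}\right) + 40 = 2 R^{2} + 40 = 40 + 2 R^{2}$)
$X{\left(Q,s \right)} = 195$
$q = 149$ ($q = 107 + \left(40 + 2 \cdot 1^{2}\right) = 107 + \left(40 + 2 \cdot 1\right) = 107 + \left(40 + 2\right) = 107 + 42 = 149$)
$q - X{\left(137,141 \right)} = 149 - 195 = -46$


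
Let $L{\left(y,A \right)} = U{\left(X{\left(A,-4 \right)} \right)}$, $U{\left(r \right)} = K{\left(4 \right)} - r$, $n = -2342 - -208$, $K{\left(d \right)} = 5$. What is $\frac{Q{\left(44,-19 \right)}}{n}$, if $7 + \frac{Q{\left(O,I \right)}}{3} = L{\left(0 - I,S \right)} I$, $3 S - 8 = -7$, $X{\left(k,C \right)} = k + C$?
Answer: $\frac{515}{2134} \approx 0.24133$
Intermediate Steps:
$X{\left(k,C \right)} = C + k$
$n = -2134$ ($n = -2342 + 208 = -2134$)
$S = \frac{1}{3}$ ($S = \frac{8}{3} + \frac{1}{3} \left(-7\right) = \frac{8}{3} - \frac{7}{3} = \frac{1}{3} \approx 0.33333$)
$U{\left(r \right)} = 5 - r$
$L{\left(y,A \right)} = 9 - A$ ($L{\left(y,A \right)} = 5 - \left(-4 + A\right) = 9 - A$)
$Q{\left(O,I \right)} = -21 + 26 I$ ($Q{\left(O,I \right)} = -21 + 3 \left(9 - \frac{1}{3}\right) I = -21 + 3 \frac{26 I}{3} = -21 + 26 I$)
$\frac{Q{\left(44,-19 \right)}}{n} = \frac{-21 + 26 \left(-19\right)}{-2134} = \left(-21 - 494\right) \left(- \frac{1}{2134}\right) = \left(-515\right) \left(- \frac{1}{2134}\right) = \frac{515}{2134}$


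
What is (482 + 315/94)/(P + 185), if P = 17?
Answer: 45623/18988 ≈ 2.4027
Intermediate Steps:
(482 + 315/94)/(P + 185) = (482 + 315/94)/(17 + 185) = (482 + 315*(1/94))/202 = (482 + 315/94)*(1/202) = (45623/94)*(1/202) = 45623/18988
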